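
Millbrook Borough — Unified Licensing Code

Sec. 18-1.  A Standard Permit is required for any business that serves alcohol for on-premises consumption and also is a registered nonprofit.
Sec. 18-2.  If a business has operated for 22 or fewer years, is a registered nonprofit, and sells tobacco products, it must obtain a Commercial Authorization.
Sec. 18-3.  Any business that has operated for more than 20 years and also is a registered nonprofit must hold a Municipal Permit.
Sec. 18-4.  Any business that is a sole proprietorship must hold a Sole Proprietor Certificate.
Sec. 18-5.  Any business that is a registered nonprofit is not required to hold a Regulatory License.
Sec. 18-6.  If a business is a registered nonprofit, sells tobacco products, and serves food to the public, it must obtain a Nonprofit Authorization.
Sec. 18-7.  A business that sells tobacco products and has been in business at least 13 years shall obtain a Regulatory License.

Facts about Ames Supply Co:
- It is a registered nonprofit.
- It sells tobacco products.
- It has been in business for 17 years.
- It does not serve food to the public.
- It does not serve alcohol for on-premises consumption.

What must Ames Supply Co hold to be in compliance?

Commercial Authorization

Sec. 18-1. does not serve alcohol for on-premises consumption; is a registered nonprofit → Standard Permit not required.
Sec. 18-2. years in business 17 ≤ 22; is a registered nonprofit; sells tobacco products → Commercial Authorization required.
Sec. 18-3. years in business 17 ≤ 20; is a registered nonprofit → Municipal Permit not required.
Sec. 18-4. is a registered nonprofit (not: is a sole proprietorship) → Sole Proprietor Certificate not required.
Sec. 18-5. is a registered nonprofit → exempt from Regulatory License.
Sec. 18-6. is a registered nonprofit; sells tobacco products; does not serve food to the public → Nonprofit Authorization not required.
Sec. 18-7. sells tobacco products; years in business 17 ≥ 13 → Regulatory License required.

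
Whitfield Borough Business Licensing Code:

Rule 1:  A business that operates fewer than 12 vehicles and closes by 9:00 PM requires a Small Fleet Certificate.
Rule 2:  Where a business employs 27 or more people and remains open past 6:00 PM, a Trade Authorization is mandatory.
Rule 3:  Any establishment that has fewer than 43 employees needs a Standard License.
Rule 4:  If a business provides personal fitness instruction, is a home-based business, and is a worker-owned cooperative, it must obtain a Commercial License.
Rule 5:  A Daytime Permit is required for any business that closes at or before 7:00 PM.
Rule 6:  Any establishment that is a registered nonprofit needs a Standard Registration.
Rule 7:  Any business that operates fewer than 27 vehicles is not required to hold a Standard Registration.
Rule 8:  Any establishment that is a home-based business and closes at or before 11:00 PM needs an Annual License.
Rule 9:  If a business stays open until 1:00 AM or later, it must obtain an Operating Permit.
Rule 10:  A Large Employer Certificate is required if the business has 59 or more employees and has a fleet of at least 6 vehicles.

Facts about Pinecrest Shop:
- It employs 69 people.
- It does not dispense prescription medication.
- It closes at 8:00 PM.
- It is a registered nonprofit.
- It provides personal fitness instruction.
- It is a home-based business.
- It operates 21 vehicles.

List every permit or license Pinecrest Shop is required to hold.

Rule 1: vehicles 21 ≥ 12; closes 8:00 PM, at/before 9:00 PM → Small Fleet Certificate not required.
Rule 2: employees 69 ≥ 27; closes 8:00 PM, after 6:00 PM → Trade Authorization required.
Rule 3: employees 69 ≥ 43 → Standard License not required.
Rule 4: provides personal fitness instruction; is a home-based business; is a registered nonprofit (not: is a worker-owned cooperative) → Commercial License not required.
Rule 5: closes 8:00 PM, after 7:00 PM → Daytime Permit not required.
Rule 6: is a registered nonprofit → Standard Registration required.
Rule 7: vehicles 21 < 27 → exempt from Standard Registration.
Rule 8: is a home-based business; closes 8:00 PM, at/before 11:00 PM → Annual License required.
Rule 9: closes 8:00 PM, at/before 1:00 AM → Operating Permit not required.
Rule 10: employees 69 ≥ 59; vehicles 21 ≥ 6 → Large Employer Certificate required.

Annual License, Large Employer Certificate, Trade Authorization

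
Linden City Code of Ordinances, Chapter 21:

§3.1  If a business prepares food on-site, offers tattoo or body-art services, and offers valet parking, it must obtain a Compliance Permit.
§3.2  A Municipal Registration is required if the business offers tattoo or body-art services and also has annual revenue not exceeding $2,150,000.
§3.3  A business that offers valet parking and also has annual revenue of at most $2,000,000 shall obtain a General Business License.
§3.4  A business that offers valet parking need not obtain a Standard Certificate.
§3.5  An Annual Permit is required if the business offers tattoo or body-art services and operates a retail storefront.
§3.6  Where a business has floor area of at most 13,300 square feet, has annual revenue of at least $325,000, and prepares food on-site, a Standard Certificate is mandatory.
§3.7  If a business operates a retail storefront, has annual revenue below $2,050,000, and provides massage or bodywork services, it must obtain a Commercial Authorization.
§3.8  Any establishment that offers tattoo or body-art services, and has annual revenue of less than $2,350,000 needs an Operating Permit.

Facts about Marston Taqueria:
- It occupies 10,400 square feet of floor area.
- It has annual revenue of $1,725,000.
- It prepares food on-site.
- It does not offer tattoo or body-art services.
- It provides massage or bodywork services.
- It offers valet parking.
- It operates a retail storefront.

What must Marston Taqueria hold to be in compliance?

§3.1 prepares food on-site; does not offer tattoo or body-art services; offers valet parking → Compliance Permit not required.
§3.2 does not offer tattoo or body-art services; revenue $1,725,000 ≤ $2,150,000 → Municipal Registration not required.
§3.3 offers valet parking; revenue $1,725,000 ≤ $2,000,000 → General Business License required.
§3.4 offers valet parking → exempt from Standard Certificate.
§3.5 does not offer tattoo or body-art services; operates a retail storefront → Annual Permit not required.
§3.6 floor area 10,400 square feet ≤ 13,300 square feet; revenue $1,725,000 ≥ $325,000; prepares food on-site → Standard Certificate required.
§3.7 operates a retail storefront; revenue $1,725,000 < $2,050,000; provides massage or bodywork services → Commercial Authorization required.
§3.8 does not offer tattoo or body-art services; revenue $1,725,000 < $2,350,000 → Operating Permit not required.

Commercial Authorization, General Business License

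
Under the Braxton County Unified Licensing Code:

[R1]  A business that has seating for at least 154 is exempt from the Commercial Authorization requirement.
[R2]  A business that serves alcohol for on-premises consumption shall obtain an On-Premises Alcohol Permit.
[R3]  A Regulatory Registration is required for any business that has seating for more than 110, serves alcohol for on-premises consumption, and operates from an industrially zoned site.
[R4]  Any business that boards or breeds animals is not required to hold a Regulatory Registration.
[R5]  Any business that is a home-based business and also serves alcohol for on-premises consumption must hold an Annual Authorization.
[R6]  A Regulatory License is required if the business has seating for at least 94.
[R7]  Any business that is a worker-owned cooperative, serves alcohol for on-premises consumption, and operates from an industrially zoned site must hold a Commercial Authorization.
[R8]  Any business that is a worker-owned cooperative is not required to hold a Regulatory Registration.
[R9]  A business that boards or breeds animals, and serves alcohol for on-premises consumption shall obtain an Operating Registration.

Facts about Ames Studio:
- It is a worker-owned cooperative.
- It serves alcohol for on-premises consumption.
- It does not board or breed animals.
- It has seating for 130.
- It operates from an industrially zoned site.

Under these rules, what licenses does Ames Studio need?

Commercial Authorization, On-Premises Alcohol Permit, Regulatory License

[R1] seating 130 < 154 → Commercial Authorization exemption does not apply.
[R2] serves alcohol for on-premises consumption → On-Premises Alcohol Permit required.
[R3] seating 130 > 110; serves alcohol for on-premises consumption; operates from an industrially zoned site → Regulatory Registration required.
[R4] does not board or breed animals → Regulatory Registration exemption does not apply.
[R5] operates from an industrially zoned site (not: is a home-based business); serves alcohol for on-premises consumption → Annual Authorization not required.
[R6] seating 130 ≥ 94 → Regulatory License required.
[R7] is a worker-owned cooperative; serves alcohol for on-premises consumption; operates from an industrially zoned site → Commercial Authorization required.
[R8] is a worker-owned cooperative → exempt from Regulatory Registration.
[R9] does not board or breed animals; serves alcohol for on-premises consumption → Operating Registration not required.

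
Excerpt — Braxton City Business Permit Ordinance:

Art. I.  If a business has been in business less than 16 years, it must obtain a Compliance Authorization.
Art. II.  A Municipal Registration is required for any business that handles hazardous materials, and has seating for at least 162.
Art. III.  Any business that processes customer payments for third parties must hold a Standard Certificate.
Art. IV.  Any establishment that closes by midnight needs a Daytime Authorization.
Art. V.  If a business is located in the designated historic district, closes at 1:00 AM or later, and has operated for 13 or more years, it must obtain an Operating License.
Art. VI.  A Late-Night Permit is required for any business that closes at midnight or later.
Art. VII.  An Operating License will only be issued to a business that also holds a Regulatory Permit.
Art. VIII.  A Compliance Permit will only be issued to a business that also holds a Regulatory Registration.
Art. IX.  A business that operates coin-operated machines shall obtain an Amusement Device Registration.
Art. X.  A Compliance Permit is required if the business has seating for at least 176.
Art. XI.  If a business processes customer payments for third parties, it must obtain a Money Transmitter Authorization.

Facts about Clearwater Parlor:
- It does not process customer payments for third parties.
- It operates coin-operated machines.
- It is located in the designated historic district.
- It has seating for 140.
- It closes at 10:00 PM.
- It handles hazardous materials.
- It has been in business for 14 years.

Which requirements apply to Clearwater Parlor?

Art. I. years in business 14 < 16 → Compliance Authorization required.
Art. II. handles hazardous materials; seating 140 < 162 → Municipal Registration not required.
Art. III. does not process customer payments for third parties → Standard Certificate not required.
Art. IV. closes 10:00 PM, at/before midnight → Daytime Authorization required.
Art. V. is located in the designated historic district; closes 10:00 PM, at/before 1:00 AM; years in business 14 ≥ 13 → Operating License not required.
Art. VI. closes 10:00 PM, at/before midnight → Late-Night Permit not required.
Art. VII. Operating License is not required → no effect.
Art. VIII. Compliance Permit is not required → no effect.
Art. IX. operates coin-operated machines → Amusement Device Registration required.
Art. X. seating 140 < 176 → Compliance Permit not required.
Art. XI. does not process customer payments for third parties → Money Transmitter Authorization not required.

Amusement Device Registration, Compliance Authorization, Daytime Authorization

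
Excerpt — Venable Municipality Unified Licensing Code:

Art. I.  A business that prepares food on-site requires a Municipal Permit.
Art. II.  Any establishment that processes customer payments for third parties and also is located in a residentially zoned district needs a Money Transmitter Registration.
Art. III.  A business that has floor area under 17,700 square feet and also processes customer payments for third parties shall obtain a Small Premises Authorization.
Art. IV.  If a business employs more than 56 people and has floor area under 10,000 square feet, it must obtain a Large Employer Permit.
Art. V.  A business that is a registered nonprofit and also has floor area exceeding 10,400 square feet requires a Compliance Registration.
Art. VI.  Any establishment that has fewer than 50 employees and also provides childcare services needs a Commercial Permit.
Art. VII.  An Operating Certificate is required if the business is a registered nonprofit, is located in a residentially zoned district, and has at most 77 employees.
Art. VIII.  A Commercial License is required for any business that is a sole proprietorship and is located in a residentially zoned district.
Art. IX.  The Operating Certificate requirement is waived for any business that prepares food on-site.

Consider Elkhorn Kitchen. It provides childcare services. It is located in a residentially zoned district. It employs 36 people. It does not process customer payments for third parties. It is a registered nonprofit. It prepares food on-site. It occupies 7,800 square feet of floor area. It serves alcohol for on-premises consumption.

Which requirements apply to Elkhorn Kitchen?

Art. I. prepares food on-site → Municipal Permit required.
Art. II. does not process customer payments for third parties; is located in a residentially zoned district → Money Transmitter Registration not required.
Art. III. floor area 7,800 square feet < 17,700 square feet; does not process customer payments for third parties → Small Premises Authorization not required.
Art. IV. employees 36 ≤ 56; floor area 7,800 square feet < 10,000 square feet → Large Employer Permit not required.
Art. V. is a registered nonprofit; floor area 7,800 square feet ≤ 10,400 square feet → Compliance Registration not required.
Art. VI. employees 36 < 50; provides childcare services → Commercial Permit required.
Art. VII. is a registered nonprofit; is located in a residentially zoned district; employees 36 ≤ 77 → Operating Certificate required.
Art. VIII. is a registered nonprofit (not: is a sole proprietorship); is located in a residentially zoned district → Commercial License not required.
Art. IX. prepares food on-site → exempt from Operating Certificate.

Commercial Permit, Municipal Permit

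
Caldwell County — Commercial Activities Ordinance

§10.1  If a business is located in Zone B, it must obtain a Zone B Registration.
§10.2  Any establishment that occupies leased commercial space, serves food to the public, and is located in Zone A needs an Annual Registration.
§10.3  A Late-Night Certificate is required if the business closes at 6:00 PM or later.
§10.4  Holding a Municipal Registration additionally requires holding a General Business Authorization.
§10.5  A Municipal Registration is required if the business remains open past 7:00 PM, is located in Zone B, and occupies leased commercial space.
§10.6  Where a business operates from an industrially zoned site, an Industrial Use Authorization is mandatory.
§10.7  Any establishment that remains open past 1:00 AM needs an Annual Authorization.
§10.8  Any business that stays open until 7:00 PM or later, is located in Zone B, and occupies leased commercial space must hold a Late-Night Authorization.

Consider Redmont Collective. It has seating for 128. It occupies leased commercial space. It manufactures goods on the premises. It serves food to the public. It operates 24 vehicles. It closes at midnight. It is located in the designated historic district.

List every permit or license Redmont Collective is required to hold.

§10.1 is located in the designated historic district (not: is located in Zone B) → Zone B Registration not required.
§10.2 occupies leased commercial space; serves food to the public; is located in the designated historic district (not: is located in Zone A) → Annual Registration not required.
§10.3 closes midnight, after 6:00 PM → Late-Night Certificate required.
§10.4 Municipal Registration is not required → no effect.
§10.5 closes midnight, after 7:00 PM; is located in the designated historic district (not: is located in Zone B); occupies leased commercial space → Municipal Registration not required.
§10.6 occupies leased commercial space (not: operates from an industrially zoned site) → Industrial Use Authorization not required.
§10.7 closes midnight, at/before 1:00 AM → Annual Authorization not required.
§10.8 closes midnight, after 7:00 PM; is located in the designated historic district (not: is located in Zone B); occupies leased commercial space → Late-Night Authorization not required.

Late-Night Certificate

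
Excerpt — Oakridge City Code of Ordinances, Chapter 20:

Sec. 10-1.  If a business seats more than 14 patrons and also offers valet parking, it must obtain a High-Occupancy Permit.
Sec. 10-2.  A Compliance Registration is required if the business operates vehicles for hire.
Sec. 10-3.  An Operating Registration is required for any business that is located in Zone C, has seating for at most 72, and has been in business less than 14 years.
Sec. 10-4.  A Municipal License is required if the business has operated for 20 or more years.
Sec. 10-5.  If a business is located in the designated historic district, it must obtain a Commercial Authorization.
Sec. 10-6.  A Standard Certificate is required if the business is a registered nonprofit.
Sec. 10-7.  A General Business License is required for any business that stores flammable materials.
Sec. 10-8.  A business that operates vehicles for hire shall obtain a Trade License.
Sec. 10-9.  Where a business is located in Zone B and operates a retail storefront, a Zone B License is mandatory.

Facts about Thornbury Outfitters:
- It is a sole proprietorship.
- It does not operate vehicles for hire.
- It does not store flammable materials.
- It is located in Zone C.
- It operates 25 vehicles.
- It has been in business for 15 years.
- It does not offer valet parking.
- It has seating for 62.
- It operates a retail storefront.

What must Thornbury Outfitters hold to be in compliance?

Sec. 10-1. seating 62 > 14; does not offer valet parking → High-Occupancy Permit not required.
Sec. 10-2. does not operate vehicles for hire → Compliance Registration not required.
Sec. 10-3. is located in Zone C; seating 62 ≤ 72; years in business 15 ≥ 14 → Operating Registration not required.
Sec. 10-4. years in business 15 < 20 → Municipal License not required.
Sec. 10-5. is located in Zone C (not: is located in the designated historic district) → Commercial Authorization not required.
Sec. 10-6. is a sole proprietorship (not: is a registered nonprofit) → Standard Certificate not required.
Sec. 10-7. does not store flammable materials → General Business License not required.
Sec. 10-8. does not operate vehicles for hire → Trade License not required.
Sec. 10-9. is located in Zone C (not: is located in Zone B); operates a retail storefront → Zone B License not required.

None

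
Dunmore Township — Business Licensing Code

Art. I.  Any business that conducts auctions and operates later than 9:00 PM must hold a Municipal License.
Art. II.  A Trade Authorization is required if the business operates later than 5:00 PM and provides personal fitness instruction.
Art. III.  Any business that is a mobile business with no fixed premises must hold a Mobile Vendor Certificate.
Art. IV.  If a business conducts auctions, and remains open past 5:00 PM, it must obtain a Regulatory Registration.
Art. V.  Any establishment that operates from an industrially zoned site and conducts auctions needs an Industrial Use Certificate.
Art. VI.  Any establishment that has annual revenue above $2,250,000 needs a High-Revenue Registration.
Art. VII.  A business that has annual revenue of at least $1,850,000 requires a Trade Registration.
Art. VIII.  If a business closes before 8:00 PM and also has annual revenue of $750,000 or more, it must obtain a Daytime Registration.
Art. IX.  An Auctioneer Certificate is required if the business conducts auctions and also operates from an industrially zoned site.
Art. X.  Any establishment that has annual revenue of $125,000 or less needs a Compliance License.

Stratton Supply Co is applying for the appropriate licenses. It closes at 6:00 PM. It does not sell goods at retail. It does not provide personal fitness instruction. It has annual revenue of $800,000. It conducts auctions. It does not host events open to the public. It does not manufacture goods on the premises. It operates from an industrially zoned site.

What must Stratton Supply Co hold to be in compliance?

Auctioneer Certificate, Daytime Registration, Industrial Use Certificate, Regulatory Registration

Art. I. conducts auctions; closes 6:00 PM, at/before 9:00 PM → Municipal License not required.
Art. II. closes 6:00 PM, after 5:00 PM; does not provide personal fitness instruction → Trade Authorization not required.
Art. III. operates from an industrially zoned site (not: is a mobile business with no fixed premises) → Mobile Vendor Certificate not required.
Art. IV. conducts auctions; closes 6:00 PM, after 5:00 PM → Regulatory Registration required.
Art. V. operates from an industrially zoned site; conducts auctions → Industrial Use Certificate required.
Art. VI. revenue $800,000 ≤ $2,250,000 → High-Revenue Registration not required.
Art. VII. revenue $800,000 < $1,850,000 → Trade Registration not required.
Art. VIII. closes 6:00 PM, at/before 8:00 PM; revenue $800,000 ≥ $750,000 → Daytime Registration required.
Art. IX. conducts auctions; operates from an industrially zoned site → Auctioneer Certificate required.
Art. X. revenue $800,000 > $125,000 → Compliance License not required.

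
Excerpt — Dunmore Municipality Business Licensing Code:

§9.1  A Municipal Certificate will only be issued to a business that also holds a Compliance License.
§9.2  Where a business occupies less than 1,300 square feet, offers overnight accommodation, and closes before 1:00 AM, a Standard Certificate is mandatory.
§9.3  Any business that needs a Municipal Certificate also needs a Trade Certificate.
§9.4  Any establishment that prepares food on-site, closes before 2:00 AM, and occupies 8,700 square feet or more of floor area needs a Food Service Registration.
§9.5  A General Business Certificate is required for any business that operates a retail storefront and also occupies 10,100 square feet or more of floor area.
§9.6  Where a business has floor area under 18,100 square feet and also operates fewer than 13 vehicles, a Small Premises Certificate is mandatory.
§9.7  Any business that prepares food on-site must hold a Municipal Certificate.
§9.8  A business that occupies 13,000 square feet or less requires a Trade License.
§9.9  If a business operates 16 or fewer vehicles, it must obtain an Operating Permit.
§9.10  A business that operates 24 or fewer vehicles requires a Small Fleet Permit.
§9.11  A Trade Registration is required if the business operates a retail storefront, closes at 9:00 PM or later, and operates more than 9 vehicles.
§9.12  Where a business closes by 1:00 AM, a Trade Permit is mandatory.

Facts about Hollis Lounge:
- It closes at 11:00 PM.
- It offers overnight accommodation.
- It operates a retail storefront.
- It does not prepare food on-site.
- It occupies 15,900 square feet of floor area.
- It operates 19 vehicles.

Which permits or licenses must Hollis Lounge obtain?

General Business Certificate, Small Fleet Permit, Trade Permit, Trade Registration

§9.1 Municipal Certificate is not required → no effect.
§9.2 floor area 15,900 square feet ≥ 1,300 square feet; offers overnight accommodation; closes 11:00 PM, at/before 1:00 AM → Standard Certificate not required.
§9.3 Municipal Certificate is not required → no effect.
§9.4 does not prepare food on-site; closes 11:00 PM, at/before 2:00 AM; floor area 15,900 square feet ≥ 8,700 square feet → Food Service Registration not required.
§9.5 operates a retail storefront; floor area 15,900 square feet ≥ 10,100 square feet → General Business Certificate required.
§9.6 floor area 15,900 square feet < 18,100 square feet; vehicles 19 ≥ 13 → Small Premises Certificate not required.
§9.7 does not prepare food on-site → Municipal Certificate not required.
§9.8 floor area 15,900 square feet > 13,000 square feet → Trade License not required.
§9.9 vehicles 19 > 16 → Operating Permit not required.
§9.10 vehicles 19 ≤ 24 → Small Fleet Permit required.
§9.11 operates a retail storefront; closes 11:00 PM, after 9:00 PM; vehicles 19 > 9 → Trade Registration required.
§9.12 closes 11:00 PM, at/before 1:00 AM → Trade Permit required.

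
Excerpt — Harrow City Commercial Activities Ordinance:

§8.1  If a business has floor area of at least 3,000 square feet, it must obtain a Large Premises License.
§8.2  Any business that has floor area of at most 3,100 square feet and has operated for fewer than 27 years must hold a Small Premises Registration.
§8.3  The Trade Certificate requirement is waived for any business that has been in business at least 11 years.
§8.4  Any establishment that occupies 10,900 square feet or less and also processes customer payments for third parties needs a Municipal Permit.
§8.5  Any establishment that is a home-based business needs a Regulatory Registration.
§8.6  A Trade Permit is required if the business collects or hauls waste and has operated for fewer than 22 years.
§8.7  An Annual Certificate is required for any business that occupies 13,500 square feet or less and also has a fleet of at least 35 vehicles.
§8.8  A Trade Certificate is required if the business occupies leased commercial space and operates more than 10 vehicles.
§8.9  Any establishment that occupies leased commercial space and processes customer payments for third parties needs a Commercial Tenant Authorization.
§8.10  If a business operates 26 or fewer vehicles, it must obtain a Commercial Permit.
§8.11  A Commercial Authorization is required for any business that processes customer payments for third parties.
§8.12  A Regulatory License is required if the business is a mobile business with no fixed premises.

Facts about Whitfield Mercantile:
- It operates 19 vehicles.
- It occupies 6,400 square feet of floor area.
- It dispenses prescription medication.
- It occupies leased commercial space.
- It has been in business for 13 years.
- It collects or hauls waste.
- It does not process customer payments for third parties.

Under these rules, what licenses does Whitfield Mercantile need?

Commercial Permit, Large Premises License, Trade Permit

§8.1 floor area 6,400 square feet ≥ 3,000 square feet → Large Premises License required.
§8.2 floor area 6,400 square feet > 3,100 square feet; years in business 13 < 27 → Small Premises Registration not required.
§8.3 years in business 13 ≥ 11 → exempt from Trade Certificate.
§8.4 floor area 6,400 square feet ≤ 10,900 square feet; does not process customer payments for third parties → Municipal Permit not required.
§8.5 occupies leased commercial space (not: is a home-based business) → Regulatory Registration not required.
§8.6 collects or hauls waste; years in business 13 < 22 → Trade Permit required.
§8.7 floor area 6,400 square feet ≤ 13,500 square feet; vehicles 19 < 35 → Annual Certificate not required.
§8.8 occupies leased commercial space; vehicles 19 > 10 → Trade Certificate required.
§8.9 occupies leased commercial space; does not process customer payments for third parties → Commercial Tenant Authorization not required.
§8.10 vehicles 19 ≤ 26 → Commercial Permit required.
§8.11 does not process customer payments for third parties → Commercial Authorization not required.
§8.12 occupies leased commercial space (not: is a mobile business with no fixed premises) → Regulatory License not required.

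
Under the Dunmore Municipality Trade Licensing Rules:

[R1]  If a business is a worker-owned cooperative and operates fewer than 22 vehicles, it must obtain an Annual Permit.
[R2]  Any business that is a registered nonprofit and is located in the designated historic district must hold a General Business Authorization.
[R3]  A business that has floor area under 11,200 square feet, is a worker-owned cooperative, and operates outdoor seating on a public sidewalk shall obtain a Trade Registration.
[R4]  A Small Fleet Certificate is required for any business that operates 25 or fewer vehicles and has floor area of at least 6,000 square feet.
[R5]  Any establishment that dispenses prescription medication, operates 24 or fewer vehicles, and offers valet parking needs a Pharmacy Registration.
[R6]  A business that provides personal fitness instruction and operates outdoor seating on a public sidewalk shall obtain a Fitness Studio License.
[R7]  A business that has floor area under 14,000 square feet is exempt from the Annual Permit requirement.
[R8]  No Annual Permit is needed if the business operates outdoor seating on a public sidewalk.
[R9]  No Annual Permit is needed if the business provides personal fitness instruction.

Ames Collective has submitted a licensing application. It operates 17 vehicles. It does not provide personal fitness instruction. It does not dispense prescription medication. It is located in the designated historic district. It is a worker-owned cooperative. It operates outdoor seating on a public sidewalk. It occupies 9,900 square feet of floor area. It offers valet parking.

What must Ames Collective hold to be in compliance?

[R1] is a worker-owned cooperative; vehicles 17 < 22 → Annual Permit required.
[R2] is a worker-owned cooperative (not: is a registered nonprofit); is located in the designated historic district → General Business Authorization not required.
[R3] floor area 9,900 square feet < 11,200 square feet; is a worker-owned cooperative; operates outdoor seating on a public sidewalk → Trade Registration required.
[R4] vehicles 17 ≤ 25; floor area 9,900 square feet ≥ 6,000 square feet → Small Fleet Certificate required.
[R5] does not dispense prescription medication; vehicles 17 ≤ 24; offers valet parking → Pharmacy Registration not required.
[R6] does not provide personal fitness instruction; operates outdoor seating on a public sidewalk → Fitness Studio License not required.
[R7] floor area 9,900 square feet < 14,000 square feet → exempt from Annual Permit.
[R8] operates outdoor seating on a public sidewalk → exempt from Annual Permit.
[R9] does not provide personal fitness instruction → Annual Permit exemption does not apply.

Small Fleet Certificate, Trade Registration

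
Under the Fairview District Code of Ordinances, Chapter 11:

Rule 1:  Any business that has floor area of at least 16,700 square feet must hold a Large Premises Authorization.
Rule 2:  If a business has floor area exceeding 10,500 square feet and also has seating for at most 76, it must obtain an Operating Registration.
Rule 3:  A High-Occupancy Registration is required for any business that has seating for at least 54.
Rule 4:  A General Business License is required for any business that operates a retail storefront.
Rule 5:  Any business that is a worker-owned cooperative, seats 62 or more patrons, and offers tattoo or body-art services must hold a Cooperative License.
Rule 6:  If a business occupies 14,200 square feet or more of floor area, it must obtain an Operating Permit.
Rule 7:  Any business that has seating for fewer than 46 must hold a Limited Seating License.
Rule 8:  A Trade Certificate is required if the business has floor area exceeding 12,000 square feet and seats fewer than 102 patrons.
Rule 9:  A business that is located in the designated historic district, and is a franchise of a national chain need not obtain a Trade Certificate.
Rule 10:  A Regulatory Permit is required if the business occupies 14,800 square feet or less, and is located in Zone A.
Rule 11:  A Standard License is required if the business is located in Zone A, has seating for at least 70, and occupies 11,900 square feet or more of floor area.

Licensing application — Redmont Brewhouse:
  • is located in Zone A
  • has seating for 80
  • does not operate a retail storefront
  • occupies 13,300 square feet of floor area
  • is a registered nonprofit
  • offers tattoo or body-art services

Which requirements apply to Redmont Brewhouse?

High-Occupancy Registration, Regulatory Permit, Standard License, Trade Certificate

Rule 1: floor area 13,300 square feet < 16,700 square feet → Large Premises Authorization not required.
Rule 2: floor area 13,300 square feet > 10,500 square feet; seating 80 > 76 → Operating Registration not required.
Rule 3: seating 80 ≥ 54 → High-Occupancy Registration required.
Rule 4: does not operate a retail storefront → General Business License not required.
Rule 5: is a registered nonprofit (not: is a worker-owned cooperative); seating 80 ≥ 62; offers tattoo or body-art services → Cooperative License not required.
Rule 6: floor area 13,300 square feet < 14,200 square feet → Operating Permit not required.
Rule 7: seating 80 ≥ 46 → Limited Seating License not required.
Rule 8: floor area 13,300 square feet > 12,000 square feet; seating 80 < 102 → Trade Certificate required.
Rule 9: is located in Zone A (not: is located in the designated historic district); is a registered nonprofit (not: is a franchise of a national chain) → Trade Certificate exemption does not apply.
Rule 10: floor area 13,300 square feet ≤ 14,800 square feet; is located in Zone A → Regulatory Permit required.
Rule 11: is located in Zone A; seating 80 ≥ 70; floor area 13,300 square feet ≥ 11,900 square feet → Standard License required.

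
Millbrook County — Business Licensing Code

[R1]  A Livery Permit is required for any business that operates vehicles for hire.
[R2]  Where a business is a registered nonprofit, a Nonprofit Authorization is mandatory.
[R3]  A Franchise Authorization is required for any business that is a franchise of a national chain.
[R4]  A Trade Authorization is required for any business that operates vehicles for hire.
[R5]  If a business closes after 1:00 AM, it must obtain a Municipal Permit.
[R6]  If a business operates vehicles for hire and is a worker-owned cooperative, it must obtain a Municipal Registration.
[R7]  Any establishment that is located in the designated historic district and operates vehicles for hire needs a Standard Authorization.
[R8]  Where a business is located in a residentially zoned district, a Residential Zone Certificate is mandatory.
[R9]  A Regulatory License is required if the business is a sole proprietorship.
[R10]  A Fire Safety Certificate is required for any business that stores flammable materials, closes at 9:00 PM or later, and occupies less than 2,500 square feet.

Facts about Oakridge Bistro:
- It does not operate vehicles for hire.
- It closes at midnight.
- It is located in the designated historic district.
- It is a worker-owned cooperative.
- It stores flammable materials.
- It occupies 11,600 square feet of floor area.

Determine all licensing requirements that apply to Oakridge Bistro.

None

[R1] does not operate vehicles for hire → Livery Permit not required.
[R2] is a worker-owned cooperative (not: is a registered nonprofit) → Nonprofit Authorization not required.
[R3] is a worker-owned cooperative (not: is a franchise of a national chain) → Franchise Authorization not required.
[R4] does not operate vehicles for hire → Trade Authorization not required.
[R5] closes midnight, at/before 1:00 AM → Municipal Permit not required.
[R6] does not operate vehicles for hire; is a worker-owned cooperative → Municipal Registration not required.
[R7] is located in the designated historic district; does not operate vehicles for hire → Standard Authorization not required.
[R8] is located in the designated historic district (not: is located in a residentially zoned district) → Residential Zone Certificate not required.
[R9] is a worker-owned cooperative (not: is a sole proprietorship) → Regulatory License not required.
[R10] stores flammable materials; closes midnight, after 9:00 PM; floor area 11,600 square feet ≥ 2,500 square feet → Fire Safety Certificate not required.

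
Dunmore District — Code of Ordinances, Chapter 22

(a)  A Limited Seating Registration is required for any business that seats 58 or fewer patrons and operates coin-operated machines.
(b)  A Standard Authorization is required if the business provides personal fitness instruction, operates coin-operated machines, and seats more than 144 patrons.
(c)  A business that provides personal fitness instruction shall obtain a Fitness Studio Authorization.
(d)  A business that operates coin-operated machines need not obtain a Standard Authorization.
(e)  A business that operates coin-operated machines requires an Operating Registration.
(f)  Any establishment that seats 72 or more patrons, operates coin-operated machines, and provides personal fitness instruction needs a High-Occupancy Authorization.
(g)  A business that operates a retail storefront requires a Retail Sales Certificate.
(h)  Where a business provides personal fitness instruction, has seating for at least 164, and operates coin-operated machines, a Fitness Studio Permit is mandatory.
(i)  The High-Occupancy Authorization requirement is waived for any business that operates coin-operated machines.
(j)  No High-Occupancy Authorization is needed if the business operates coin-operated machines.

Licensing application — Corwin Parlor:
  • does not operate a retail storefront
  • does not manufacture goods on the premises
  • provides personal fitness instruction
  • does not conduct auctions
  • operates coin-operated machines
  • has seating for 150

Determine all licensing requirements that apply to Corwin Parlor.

Fitness Studio Authorization, Operating Registration

(a) seating 150 > 58; operates coin-operated machines → Limited Seating Registration not required.
(b) provides personal fitness instruction; operates coin-operated machines; seating 150 > 144 → Standard Authorization required.
(c) provides personal fitness instruction → Fitness Studio Authorization required.
(d) operates coin-operated machines → exempt from Standard Authorization.
(e) operates coin-operated machines → Operating Registration required.
(f) seating 150 ≥ 72; operates coin-operated machines; provides personal fitness instruction → High-Occupancy Authorization required.
(g) does not operate a retail storefront → Retail Sales Certificate not required.
(h) provides personal fitness instruction; seating 150 < 164; operates coin-operated machines → Fitness Studio Permit not required.
(i) operates coin-operated machines → exempt from High-Occupancy Authorization.
(j) operates coin-operated machines → exempt from High-Occupancy Authorization.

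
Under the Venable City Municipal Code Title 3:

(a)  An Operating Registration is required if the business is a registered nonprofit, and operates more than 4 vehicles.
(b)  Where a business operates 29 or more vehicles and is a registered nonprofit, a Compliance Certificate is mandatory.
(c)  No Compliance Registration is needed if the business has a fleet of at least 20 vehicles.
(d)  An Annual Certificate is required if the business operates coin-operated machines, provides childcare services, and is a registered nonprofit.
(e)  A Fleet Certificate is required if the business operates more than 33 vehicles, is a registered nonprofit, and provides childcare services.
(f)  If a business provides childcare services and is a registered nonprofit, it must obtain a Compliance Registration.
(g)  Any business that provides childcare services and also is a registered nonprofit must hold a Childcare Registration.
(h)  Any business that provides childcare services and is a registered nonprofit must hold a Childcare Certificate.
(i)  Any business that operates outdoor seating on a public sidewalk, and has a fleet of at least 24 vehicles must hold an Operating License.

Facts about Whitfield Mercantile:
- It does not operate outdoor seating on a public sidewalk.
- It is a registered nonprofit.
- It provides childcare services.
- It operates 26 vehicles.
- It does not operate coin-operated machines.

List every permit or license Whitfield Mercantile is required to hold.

(a) is a registered nonprofit; vehicles 26 > 4 → Operating Registration required.
(b) vehicles 26 < 29; is a registered nonprofit → Compliance Certificate not required.
(c) vehicles 26 ≥ 20 → exempt from Compliance Registration.
(d) does not operate coin-operated machines; provides childcare services; is a registered nonprofit → Annual Certificate not required.
(e) vehicles 26 ≤ 33; is a registered nonprofit; provides childcare services → Fleet Certificate not required.
(f) provides childcare services; is a registered nonprofit → Compliance Registration required.
(g) provides childcare services; is a registered nonprofit → Childcare Registration required.
(h) provides childcare services; is a registered nonprofit → Childcare Certificate required.
(i) does not operate outdoor seating on a public sidewalk; vehicles 26 ≥ 24 → Operating License not required.

Childcare Certificate, Childcare Registration, Operating Registration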